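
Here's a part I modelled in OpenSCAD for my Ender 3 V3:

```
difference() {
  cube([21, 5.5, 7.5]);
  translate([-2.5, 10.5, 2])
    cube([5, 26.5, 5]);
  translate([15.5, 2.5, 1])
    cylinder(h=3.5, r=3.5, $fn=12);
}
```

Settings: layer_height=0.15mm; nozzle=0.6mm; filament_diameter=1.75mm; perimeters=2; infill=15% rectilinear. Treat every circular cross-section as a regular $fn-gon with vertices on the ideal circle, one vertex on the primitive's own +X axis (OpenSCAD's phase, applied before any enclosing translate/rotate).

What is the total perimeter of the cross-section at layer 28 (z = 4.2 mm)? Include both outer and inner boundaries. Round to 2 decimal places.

At z = 4.2 mm: the cube is present — its section is the full 21×5.5 rectangle (perimeter 53.00 mm); the 5×26.5 cube at (-2.5, 10.5) contributes its full rectangle (perimeter 63.00 mm); the cylinder at (15.5, 2.5): section is a regular 12-gon, circumradius r=3.5 (perimeter = 2·12·3.500·sin(180°/12) = 21.74 mm); Taking the first minus the rest: starting from the 21×5.5 cube, the 5×26.5 cube at (-2.5, 10.5) misses the remaining region (no effect); the r=3.5 cylinder at (15.5, 2.5) partially overlaps it — only the 32.86 mm² overlap (of its 36.75 mm²) is removed, clipping the outline — boundary = 57.78 mm. Overall, the cross-section has 2 separate islands. Total boundary length (outer) = 57.78 mm.

57.78 mm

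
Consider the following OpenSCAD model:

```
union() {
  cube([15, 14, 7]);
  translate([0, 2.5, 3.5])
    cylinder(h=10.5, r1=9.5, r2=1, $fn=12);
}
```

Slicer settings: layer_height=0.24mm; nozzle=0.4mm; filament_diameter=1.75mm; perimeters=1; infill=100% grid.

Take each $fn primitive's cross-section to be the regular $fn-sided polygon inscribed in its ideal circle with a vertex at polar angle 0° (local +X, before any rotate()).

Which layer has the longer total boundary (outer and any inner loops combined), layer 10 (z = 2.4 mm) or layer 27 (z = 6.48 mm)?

layer 27 (z = 6.48 mm)

Layer 10 (z = 2.4): the cube is present — its section is the full 15×14 rectangle (perimeter 58.00 mm); the cone at (0, 2.5) is not intersected at this z (z outside [3.5, 14]); Taking the union: only the 15×14 cube is present, so the union is just that shape — boundary = 58.00 mm. So its perimeter = 58.00 mm. Layer 27 (z = 6.48): the cube (footprint 15×14) is included at this height (perimeter 58.00 mm); the cone at (0, 2.5) (r1=9.5→r2=1) has section circumradius 7.088 here — a regular 12-gon (perimeter = 2·12·7.088·sin(180°/12) = 44.03 mm); Taking the union: the regions partially overlap (shared area 54.56 mm²), so the edge portions inside another operand are dropped and the merged outline is re-measured after clipping — boundary = 72.43 mm. So its perimeter = 72.43 mm. Layer 27 is larger (72.43 vs 58.00 mm).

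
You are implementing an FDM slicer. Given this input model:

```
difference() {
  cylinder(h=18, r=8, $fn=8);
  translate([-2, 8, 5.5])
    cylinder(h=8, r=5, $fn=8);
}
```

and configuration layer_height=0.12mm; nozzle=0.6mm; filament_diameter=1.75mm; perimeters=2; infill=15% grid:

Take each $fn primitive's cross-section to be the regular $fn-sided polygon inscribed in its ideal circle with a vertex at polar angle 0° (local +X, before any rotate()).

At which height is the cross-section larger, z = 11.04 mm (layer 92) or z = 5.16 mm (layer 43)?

Layer 92 (z = 11.04): the cylinder: section is a regular 8-gon, circumradius r=8 (area = (8/2)·8.000²·sin(360°/8) = 181.02 mm²); the r=5 cylinder at (-2, 8) contributes a regular 8-gon of circumradius 5 (area = (8/2)·5.000²·sin(360°/8) = 70.71 mm²); Taking the first minus the rest: starting from the r=8 cylinder (181.02 mm²), the r=5 cylinder at (-2, 8) partially overlaps it — only the 25.04 mm² overlap (of its 70.71 mm²) is removed, clipping the outline — area = 155.98 mm². So its area = 155.98 mm². Layer 43 (z = 5.16): the r=8 cylinder gives a regular 8-gon of circumradius 8 (constant along its height) (area = (8/2)·8.000²·sin(360°/8) = 181.02 mm²); the cylinder at (-2, 8) is not intersected at this z (z outside [5.5, 13.5]); Taking the first minus the rest: none of the subtracted shapes is present at this height, so the r=8 cylinder is unchanged — area = 181.02 mm². So its area = 181.02 mm². Layer 43 is larger (181.02 vs 155.98 mm²).

layer 43 (z = 5.16 mm)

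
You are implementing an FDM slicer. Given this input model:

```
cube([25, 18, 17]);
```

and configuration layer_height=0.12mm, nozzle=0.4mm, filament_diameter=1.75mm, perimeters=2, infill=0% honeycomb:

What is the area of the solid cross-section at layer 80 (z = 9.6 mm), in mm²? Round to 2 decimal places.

At z = 9.6 mm: the cube (footprint 25×18) is included at this height (area 450.00 mm²). Overall, the cross-section is a single solid region. Net area = 450.00 mm².

450.00 mm²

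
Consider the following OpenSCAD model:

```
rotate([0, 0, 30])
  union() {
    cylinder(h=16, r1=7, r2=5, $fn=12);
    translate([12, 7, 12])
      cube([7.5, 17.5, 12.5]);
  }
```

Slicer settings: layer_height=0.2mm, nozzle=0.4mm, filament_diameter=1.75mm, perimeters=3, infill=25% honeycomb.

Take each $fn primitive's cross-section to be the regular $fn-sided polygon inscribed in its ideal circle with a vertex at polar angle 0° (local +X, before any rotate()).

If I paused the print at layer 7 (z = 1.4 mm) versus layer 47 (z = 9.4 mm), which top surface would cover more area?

Layer 7 (z = 1.4): the cone (r1=7→r2=5) has section circumradius 6.825 here — a regular 12-gon (area = (12/2)·6.825²·sin(360°/12) = 139.74 mm²); the cube at (12, 7) is not intersected at this z (z outside [12, 24.5]); Merging all regions: only the cone is present, so the union is just that shape — area = 139.74 mm²; (whole slice rotated 30° about Z — lengths, areas and connectivity unchanged). So its area = 139.74 mm². Layer 47 (z = 9.4): the cone: at t=0.588 of its height the radius interpolates to r₁+(r₂−r₁)t = 5.825, giving a regular 12-gon of that circumradius (area = (12/2)·5.825²·sin(360°/12) = 101.79 mm²); the cube at (12, 7) is absent (z outside [12, 24.5]); Combining (union): only the cone is present, so the union is just that shape — area = 101.79 mm²; (whole slice rotated 30° about Z — lengths, areas and connectivity unchanged). So its area = 101.79 mm². Layer 7 is larger (139.74 vs 101.79 mm²).

layer 7 (z = 1.4 mm)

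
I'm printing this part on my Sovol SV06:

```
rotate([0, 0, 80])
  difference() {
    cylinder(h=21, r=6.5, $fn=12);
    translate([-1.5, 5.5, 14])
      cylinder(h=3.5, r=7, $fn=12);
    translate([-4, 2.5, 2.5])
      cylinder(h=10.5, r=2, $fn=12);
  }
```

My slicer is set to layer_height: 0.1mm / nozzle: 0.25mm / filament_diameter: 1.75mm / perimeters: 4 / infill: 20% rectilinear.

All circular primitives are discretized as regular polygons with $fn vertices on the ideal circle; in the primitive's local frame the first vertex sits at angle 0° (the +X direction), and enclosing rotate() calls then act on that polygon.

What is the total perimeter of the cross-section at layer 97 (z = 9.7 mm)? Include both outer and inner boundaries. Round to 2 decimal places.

47.23 mm

At z = 9.7 mm: the cylinder: section is a regular 12-gon, circumradius r=6.5 (perimeter = 2·12·6.500·sin(180°/12) = 40.38 mm); the cylinder at (-1.5, 5.5) does not reach this height (z outside [14, 17.5]); the r=2 cylinder at (-4, 2.5) contributes a regular 12-gon of circumradius 2 (perimeter = 2·12·2.000·sin(180°/12) = 12.42 mm); Subtracting the remaining from the first: starting from the r=6.5 cylinder, the r=2 cylinder at (-4, 2.5) partially overlaps it — only the 11.50 mm² overlap (of its 12.00 mm²) is removed, clipping the outline — boundary = 47.23 mm; (rotated 80° about Z; rotation is an isometry so areas/perimeters/island counts are preserved). Overall, the cross-section is a single solid region. Total boundary length (outer) = 47.23 mm.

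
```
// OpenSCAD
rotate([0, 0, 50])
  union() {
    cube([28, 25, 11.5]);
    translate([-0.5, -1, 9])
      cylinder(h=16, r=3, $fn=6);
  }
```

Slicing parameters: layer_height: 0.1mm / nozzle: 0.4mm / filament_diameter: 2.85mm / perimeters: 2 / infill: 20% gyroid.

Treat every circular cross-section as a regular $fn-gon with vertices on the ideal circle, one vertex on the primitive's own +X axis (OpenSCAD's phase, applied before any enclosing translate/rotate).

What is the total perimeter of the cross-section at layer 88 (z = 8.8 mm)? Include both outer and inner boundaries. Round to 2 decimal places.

At z = 8.8 mm: the 28×25 cube contributes its full rectangle (perimeter 106.00 mm); the cylinder at (-0.5, -1) does not reach this height (z outside [9, 25]); Combining (union): only the 28×25 cube is present, so the union is just that shape — boundary = 106.00 mm; (rotated 50° about Z; rotation is an isometry so areas/perimeters/island counts are preserved). Overall, the cross-section is a single solid region. Total boundary length (outer) = 106.00 mm.

106.00 mm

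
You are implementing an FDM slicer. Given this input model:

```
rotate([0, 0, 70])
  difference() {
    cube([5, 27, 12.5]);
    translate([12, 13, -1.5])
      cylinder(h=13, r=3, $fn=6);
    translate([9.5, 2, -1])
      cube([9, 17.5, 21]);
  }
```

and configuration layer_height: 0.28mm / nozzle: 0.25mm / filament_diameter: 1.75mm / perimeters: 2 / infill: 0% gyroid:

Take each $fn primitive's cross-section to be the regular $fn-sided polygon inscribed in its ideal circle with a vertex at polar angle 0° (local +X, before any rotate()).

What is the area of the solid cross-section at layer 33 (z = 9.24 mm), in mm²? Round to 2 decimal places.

135.00 mm²

At z = 9.24 mm: the cube (footprint 5×27) is included at this height (area 135.00 mm²); the r=3 cylinder at (12, 13) contributes a regular 6-gon of circumradius 3 (area = (6/2)·3.000²·sin(360°/6) = 23.38 mm²); the cube at (9.5, 2) (footprint 9×17.5) is included at this height (area 157.50 mm²); After the difference (first − rest): starting from the 5×27 cube (135.00 mm²), the r=3 cylinder at (12, 13) misses the remaining region (no effect); the 9×17.5 cube at (9.5, 2) misses the remaining region (no effect) — area = 135.00 mm²; (whole slice rotated 70° about Z — lengths, areas and connectivity unchanged). Overall, the cross-section is a single solid region. Net area = 135.00 mm².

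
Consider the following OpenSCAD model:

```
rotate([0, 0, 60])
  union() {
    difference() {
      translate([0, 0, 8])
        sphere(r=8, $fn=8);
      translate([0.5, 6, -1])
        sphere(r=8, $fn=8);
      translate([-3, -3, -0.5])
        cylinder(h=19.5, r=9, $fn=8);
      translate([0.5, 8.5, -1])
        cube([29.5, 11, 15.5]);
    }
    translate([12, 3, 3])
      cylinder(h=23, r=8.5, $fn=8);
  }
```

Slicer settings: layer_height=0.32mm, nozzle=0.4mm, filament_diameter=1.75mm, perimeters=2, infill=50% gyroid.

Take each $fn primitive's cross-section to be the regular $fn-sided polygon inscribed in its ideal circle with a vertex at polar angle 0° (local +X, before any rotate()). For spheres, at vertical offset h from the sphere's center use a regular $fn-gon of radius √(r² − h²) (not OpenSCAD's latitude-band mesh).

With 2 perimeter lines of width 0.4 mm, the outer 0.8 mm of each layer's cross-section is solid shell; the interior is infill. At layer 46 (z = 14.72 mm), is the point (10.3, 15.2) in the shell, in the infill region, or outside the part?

shell

At z = 14.72 mm: the sphere: section is a regular 8-gon, circumradius = √(r²−h²) = √(8²−6.72²) = 4.341; the sphere at (0.5, 6) is not intersected at this z (|z−center|=15.720 > r=8); the r=9 cylinder at (-3, -3) gives a regular 8-gon of circumradius 9 (constant along its height); the cube at (0.5, 8.5) does not reach this height (z outside [-1, 14.5]); Taking the first minus the rest: starting from the r=8 sphere, the r=9 cylinder at (-3, -3) covers all of what remains (removes everything) — nothing remains; the r=8.5 cylinder at (12, 3) gives a regular 8-gon of circumradius 8.5 (constant along its height); Combining (union): only the r=8.5 cylinder at (12, 3) is present, so the union is just that shape — 1 connected region; (rotated 60° about Z; rotation is an isometry so areas/perimeters/island counts are preserved). Overall, the cross-section is a single solid region. Undo the 60° rotation: the query point maps to (18.314, -1.320) in the un-rotated model frame. The nearest boundary edge runs (18.01, -3.01)→(20.50, 3.00); distance from the point to it = 0.37 mm. The point is inside the cross-section, 0.37 mm from the nearest boundary — within the 0.8 mm shell band (2 × 0.4).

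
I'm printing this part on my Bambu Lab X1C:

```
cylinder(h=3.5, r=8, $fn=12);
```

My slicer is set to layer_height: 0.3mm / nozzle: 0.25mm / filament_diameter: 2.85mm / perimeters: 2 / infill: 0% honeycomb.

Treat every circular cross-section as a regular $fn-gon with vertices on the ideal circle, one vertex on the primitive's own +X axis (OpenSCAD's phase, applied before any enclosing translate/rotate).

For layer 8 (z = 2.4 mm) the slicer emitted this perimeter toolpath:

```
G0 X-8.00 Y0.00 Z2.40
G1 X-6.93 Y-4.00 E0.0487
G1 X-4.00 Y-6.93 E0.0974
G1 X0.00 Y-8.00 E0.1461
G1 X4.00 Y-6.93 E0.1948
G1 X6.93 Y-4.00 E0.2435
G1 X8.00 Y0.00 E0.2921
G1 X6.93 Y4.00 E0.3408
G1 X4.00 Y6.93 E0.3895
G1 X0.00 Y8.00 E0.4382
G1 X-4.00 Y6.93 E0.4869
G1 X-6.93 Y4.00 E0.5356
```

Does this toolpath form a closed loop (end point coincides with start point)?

Start point (G0): (-8.00, 0.00). End point (last G1): the path does not return to the start — open.

no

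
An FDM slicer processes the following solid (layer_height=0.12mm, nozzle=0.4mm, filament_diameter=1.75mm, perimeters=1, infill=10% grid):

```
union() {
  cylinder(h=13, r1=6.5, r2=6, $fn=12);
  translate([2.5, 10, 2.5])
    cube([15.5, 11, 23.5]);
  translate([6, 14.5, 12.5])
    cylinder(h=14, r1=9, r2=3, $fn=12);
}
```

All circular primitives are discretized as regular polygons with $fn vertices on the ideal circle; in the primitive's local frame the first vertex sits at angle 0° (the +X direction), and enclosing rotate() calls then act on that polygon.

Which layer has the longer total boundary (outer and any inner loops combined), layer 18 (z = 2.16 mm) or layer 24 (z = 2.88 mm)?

layer 24 (z = 2.88 mm)

Layer 18 (z = 2.16): the cone contributes a regular 12-gon of circumradius 6.417 (interpolated between r1=6.5 and r2=6 at t=0.166) (perimeter = 2·12·6.417·sin(180°/12) = 39.86 mm); the cube at (2.5, 10) is not intersected at this z (z outside [2.5, 26]); the cone at (6, 14.5) does not reach this height (z outside [12.5, 26.5]); Merging all regions: only the cone is present, so the union is just that shape — boundary = 39.86 mm. So its perimeter = 39.86 mm. Layer 24 (z = 2.88): the cone: at t=0.222 of its height the radius interpolates to r₁+(r₂−r₁)t = 6.389, giving a regular 12-gon of that circumradius (perimeter = 2·12·6.389·sin(180°/12) = 39.69 mm); the cube at (2.5, 10) (footprint 15.5×11) is included at this height (perimeter 53.00 mm); the cone at (6, 14.5) does not reach this height (z outside [12.5, 26.5]); Taking the union: the 2 present regions are separate (no shared area or edge), so areas and boundary lengths simply add and each stays a separate island — boundary = 92.69 mm. So its perimeter = 92.69 mm. Layer 24 is larger (92.69 vs 39.86 mm).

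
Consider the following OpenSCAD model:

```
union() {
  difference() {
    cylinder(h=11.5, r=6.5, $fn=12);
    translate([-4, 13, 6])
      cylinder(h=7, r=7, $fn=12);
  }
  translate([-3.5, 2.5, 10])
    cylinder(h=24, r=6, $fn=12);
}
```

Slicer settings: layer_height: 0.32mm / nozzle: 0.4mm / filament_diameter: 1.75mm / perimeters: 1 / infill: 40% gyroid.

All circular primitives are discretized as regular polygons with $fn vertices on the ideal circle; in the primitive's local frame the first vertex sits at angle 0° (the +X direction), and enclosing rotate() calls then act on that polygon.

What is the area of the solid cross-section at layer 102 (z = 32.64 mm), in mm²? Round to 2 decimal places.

108.00 mm²

At z = 32.64 mm: the cylinder does not reach this height (z outside [0, 11.5]); the cylinder at (-4, 13) is not intersected at this z (z outside [6, 13]); Taking the first minus the rest: the first operand is absent here, so nothing remains; the cylinder at (-3.5, 2.5): section is a regular 12-gon, circumradius r=6 (area = (12/2)·6.000²·sin(360°/12) = 108.00 mm²); Combining (union): only the r=6 cylinder at (-3.5, 2.5) is present, so the union is just that shape — area = 108.00 mm². Overall, the cross-section is a single solid region. Net area = 108.00 mm².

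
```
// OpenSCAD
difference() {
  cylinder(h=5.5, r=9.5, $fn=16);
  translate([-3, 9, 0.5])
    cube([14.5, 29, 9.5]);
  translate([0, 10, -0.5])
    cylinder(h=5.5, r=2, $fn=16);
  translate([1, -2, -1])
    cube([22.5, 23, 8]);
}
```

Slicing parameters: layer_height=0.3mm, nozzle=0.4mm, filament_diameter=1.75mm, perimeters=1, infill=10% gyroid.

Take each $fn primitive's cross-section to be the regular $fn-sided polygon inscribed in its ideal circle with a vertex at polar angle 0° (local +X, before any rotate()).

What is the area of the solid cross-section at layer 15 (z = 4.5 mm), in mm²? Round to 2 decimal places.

At z = 4.5 mm: the r=9.5 cylinder gives a regular 16-gon of circumradius 9.5 (constant along its height) (area = (16/2)·9.500²·sin(360°/16) = 276.30 mm²); the cube at (-3, 9) (footprint 14.5×29) is included at this height (area 420.50 mm²); the r=2 cylinder at (0, 10) contributes a regular 16-gon of circumradius 2 (area = (16/2)·2.000²·sin(360°/16) = 12.25 mm²); the 22.5×23 cube at (1, -2) contributes its full rectangle (area 517.50 mm²); After the difference (first − rest): starting from the r=9.5 cylinder (276.30 mm²), the 14.5×29 cube at (-3, 9) partially overlaps it — only the 1.26 mm² overlap (of its 420.50 mm²) is removed, clipping the outline; the r=2 cylinder at (0, 10) partially overlaps it — only the 2.35 mm² overlap (of its 12.25 mm²) is removed, clipping the outline; the 22.5×23 cube at (1, -2) partially overlaps it — only the 75.76 mm² overlap (of its 517.50 mm²) is removed, clipping the outline — area = 196.93 mm². Overall, the cross-section is a single solid region. Net area = 196.93 mm².

196.93 mm²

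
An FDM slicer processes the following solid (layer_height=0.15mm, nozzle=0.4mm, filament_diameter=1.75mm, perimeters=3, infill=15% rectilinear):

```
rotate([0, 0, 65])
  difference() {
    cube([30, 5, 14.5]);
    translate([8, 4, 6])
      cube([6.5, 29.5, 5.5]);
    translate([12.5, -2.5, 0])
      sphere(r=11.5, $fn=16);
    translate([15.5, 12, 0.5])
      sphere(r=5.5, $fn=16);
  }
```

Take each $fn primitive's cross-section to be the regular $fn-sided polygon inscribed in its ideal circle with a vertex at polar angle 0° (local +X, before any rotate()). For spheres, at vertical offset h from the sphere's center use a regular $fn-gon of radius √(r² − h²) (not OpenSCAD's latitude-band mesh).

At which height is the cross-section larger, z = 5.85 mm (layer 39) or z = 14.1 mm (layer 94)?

layer 94 (z = 14.1 mm)

Layer 39 (z = 5.85): the cube is present — its section is the full 30×5 rectangle (area 150.00 mm²); the cube at (8, 4) does not reach this height (z outside [6, 11.5]); the sphere at (12.5, -2.5): section is a regular 16-gon, circumradius = √(r²−h²) = √(11.5²−5.85²) = 9.901 (area = (16/2)·9.901²·sin(360°/16) = 300.11 mm²); the r=5.5 sphere at (15.5, 12) contributes a regular 16-gon of circumradius √(5.5²−5.35²) = 1.276 (area = (16/2)·1.276²·sin(360°/16) = 4.98 mm²); Subtracting the remaining from the first: starting from the 30×5 cube (150.00 mm²), the r=11.5 sphere at (12.5, -2.5) partially overlaps it — only the 82.39 mm² overlap (of its 300.11 mm²) is removed, clipping the outline; the r=5.5 sphere at (15.5, 12) misses the remaining region (no effect) — area = 67.61 mm²; (rotated 65° about Z; rotation is an isometry so areas/perimeters/island counts are preserved). So its area = 67.61 mm². Layer 94 (z = 14.1): the cube (footprint 30×5) is included at this height (area 150.00 mm²); the cube at (8, 4) is not intersected at this z (z outside [6, 11.5]); the sphere at (12.5, -2.5) is absent (|z−center|=14.100 > r=11.5); the sphere at (15.5, 12) is not intersected at this z (|z−center|=13.600 > r=5.5); Taking the first minus the rest: none of the subtracted shapes is present at this height, so the 30×5 cube is unchanged — area = 150.00 mm²; (rotated 65° about Z; rotation is an isometry so areas/perimeters/island counts are preserved). So its area = 150.00 mm². Layer 94 is larger (150.00 vs 67.61 mm²).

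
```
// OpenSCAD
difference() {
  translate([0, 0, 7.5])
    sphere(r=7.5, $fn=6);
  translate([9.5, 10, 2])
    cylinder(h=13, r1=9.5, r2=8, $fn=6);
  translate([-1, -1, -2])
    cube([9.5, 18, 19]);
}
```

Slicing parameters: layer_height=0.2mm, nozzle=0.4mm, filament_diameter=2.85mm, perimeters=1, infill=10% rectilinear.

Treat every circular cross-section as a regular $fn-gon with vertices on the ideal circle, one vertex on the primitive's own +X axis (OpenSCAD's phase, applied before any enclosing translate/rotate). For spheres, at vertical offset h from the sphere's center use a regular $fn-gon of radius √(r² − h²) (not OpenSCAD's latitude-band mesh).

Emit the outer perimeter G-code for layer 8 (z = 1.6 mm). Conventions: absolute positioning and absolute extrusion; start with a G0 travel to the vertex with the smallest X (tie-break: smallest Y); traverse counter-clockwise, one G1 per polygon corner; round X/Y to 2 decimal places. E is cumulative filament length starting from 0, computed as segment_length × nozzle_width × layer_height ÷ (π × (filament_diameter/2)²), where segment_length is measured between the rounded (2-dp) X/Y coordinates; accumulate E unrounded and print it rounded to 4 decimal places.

At z = 1.6 mm: the r=7.5 sphere slices to a regular 6-gon of circumradius 4.630 (√(r²−h²) with h=5.9 from center); the cone at (9.5, 10) is absent (z outside [2, 15]); the cube at (-1, -1) is present — its section is the full 9.5×18 rectangle; After the difference (first − rest): starting from the r=7.5 sphere, the 9.5×18 cube at (-1, -1) partially overlaps it — only the 23.28 mm² overlap (of its 171.00 mm²) is removed, clipping the outline — 1 connected region. The outline is a single polygon with 7 vertices. Extrusion per mm of travel: 0.4 × 0.2 / (π × 1.425²) = 0.012540. Accumulating E over each segment gives final E = 0.3605.

G0 X-4.63 Y0.00 Z1.60
G1 X-2.32 Y-4.01 E0.0580
G1 X2.32 Y-4.01 E0.1162
G1 X4.05 Y-1.00 E0.1598
G1 X-1.00 Y-1.00 E0.2231
G1 X-1.00 Y4.01 E0.2859
G1 X-2.32 Y4.01 E0.3025
G1 X-4.63 Y0.00 E0.3605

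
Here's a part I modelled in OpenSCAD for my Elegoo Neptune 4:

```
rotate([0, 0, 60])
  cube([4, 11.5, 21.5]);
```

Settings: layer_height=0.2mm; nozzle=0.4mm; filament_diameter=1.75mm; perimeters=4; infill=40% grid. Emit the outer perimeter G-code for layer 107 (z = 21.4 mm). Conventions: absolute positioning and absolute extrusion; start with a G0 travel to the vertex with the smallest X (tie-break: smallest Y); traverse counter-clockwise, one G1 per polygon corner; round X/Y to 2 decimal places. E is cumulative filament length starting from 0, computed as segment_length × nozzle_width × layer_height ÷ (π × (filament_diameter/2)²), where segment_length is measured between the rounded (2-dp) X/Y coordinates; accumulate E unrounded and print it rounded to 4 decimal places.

At z = 21.4 mm: the cube (footprint 4×11.5) is included at this height; (rotated 60° about Z; rotation is an isometry so areas/perimeters/island counts are preserved). The outline is a single polygon with 4 vertices. Extrusion per mm of travel: 0.4 × 0.2 / (π × 0.875²) = 0.033260. Accumulating E over each segment gives final E = 1.0309.

G0 X-9.96 Y5.75 Z21.40
G1 X0.00 Y0.00 E0.3825
G1 X2.00 Y3.46 E0.5154
G1 X-7.96 Y9.21 E0.8979
G1 X-9.96 Y5.75 E1.0309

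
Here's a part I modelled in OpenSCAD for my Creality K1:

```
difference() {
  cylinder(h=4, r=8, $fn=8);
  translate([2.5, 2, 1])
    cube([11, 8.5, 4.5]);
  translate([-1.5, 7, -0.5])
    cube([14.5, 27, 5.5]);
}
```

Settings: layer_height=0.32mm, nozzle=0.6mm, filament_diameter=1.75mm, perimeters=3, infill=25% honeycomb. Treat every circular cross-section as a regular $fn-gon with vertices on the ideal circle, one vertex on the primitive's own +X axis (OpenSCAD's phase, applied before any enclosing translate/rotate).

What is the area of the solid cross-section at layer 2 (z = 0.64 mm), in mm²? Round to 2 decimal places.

178.78 mm²

At z = 0.64 mm: the r=8 cylinder contributes a regular 8-gon of circumradius 8 (area = (8/2)·8.000²·sin(360°/8) = 181.02 mm²); the cube at (2.5, 2) is not intersected at this z (z outside [1, 5.5]); the cube at (-1.5, 7) (footprint 14.5×27) is included at this height (area 391.50 mm²); After the difference (first − rest): starting from the r=8 cylinder (181.02 mm²), the 14.5×27 cube at (-1.5, 7) partially overlaps it — only the 2.24 mm² overlap (of its 391.50 mm²) is removed, clipping the outline — area = 178.78 mm². Overall, the cross-section is a single solid region. Net area = 178.78 mm².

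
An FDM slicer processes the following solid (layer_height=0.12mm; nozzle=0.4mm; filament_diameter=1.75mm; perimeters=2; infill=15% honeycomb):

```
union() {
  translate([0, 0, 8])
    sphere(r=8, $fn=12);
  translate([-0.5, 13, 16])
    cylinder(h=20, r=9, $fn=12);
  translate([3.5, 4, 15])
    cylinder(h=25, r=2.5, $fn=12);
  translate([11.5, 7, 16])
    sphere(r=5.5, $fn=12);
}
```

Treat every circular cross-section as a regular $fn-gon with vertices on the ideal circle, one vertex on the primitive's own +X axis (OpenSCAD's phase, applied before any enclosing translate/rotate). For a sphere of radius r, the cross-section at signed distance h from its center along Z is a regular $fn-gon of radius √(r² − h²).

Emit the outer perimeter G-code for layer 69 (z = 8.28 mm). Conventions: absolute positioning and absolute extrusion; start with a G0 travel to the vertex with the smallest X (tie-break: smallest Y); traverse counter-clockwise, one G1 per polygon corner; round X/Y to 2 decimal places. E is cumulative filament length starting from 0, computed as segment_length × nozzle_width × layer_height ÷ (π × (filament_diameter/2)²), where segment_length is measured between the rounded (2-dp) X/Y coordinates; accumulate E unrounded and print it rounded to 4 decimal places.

G0 X-8.00 Y0.00 Z8.28
G1 X-6.92 Y-4.00 E0.0827
G1 X-4.00 Y-6.92 E0.1651
G1 X0.00 Y-8.00 E0.2478
G1 X4.00 Y-6.92 E0.3305
G1 X6.92 Y-4.00 E0.4129
G1 X8.00 Y0.00 E0.4955
G1 X6.92 Y4.00 E0.5782
G1 X4.00 Y6.92 E0.6606
G1 X0.00 Y8.00 E0.7433
G1 X-4.00 Y6.92 E0.8260
G1 X-6.92 Y4.00 E0.9084
G1 X-8.00 Y0.00 E0.9911

At z = 8.28 mm: the r=8 sphere contributes a regular 12-gon of circumradius √(8²−0.28²) = 7.995; the cylinder at (-0.5, 13) does not reach this height (z outside [16, 36]); the cylinder at (3.5, 4) is not intersected at this z (z outside [15, 40]); the sphere at (11.5, 7) does not reach this height (|z−center|=7.720 > r=5.5); Combining (union): only the r=8 sphere is present, so the union is just that shape — 1 connected region. The outline is a single polygon with 12 vertices. Extrusion per mm of travel: 0.4 × 0.12 / (π × 0.875²) = 0.019956. Accumulating E over each segment gives final E = 0.9911.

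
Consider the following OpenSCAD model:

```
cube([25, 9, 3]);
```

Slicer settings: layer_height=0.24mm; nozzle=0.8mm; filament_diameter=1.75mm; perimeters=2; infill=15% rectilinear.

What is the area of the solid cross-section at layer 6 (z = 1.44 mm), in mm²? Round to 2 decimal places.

At z = 1.44 mm: the 25×9 cube contributes its full rectangle (area 225.00 mm²). Overall, the cross-section is a single solid region. Net area = 225.00 mm².

225.00 mm²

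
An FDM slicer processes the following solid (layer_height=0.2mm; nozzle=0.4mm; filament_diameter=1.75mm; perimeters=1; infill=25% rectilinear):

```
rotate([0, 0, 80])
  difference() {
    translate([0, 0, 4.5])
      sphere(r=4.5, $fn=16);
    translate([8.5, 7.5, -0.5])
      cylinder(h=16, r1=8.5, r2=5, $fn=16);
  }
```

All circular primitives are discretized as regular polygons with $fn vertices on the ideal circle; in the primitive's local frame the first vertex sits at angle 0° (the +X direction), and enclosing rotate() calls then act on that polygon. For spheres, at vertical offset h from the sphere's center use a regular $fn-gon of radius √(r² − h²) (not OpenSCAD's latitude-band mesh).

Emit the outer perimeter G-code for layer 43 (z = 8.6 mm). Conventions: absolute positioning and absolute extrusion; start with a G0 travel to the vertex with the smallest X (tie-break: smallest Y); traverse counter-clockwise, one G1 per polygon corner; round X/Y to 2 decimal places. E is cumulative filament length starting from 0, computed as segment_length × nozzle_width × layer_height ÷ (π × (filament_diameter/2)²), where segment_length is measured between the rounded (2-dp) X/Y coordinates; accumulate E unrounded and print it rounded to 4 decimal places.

At z = 8.6 mm: the r=4.5 sphere contributes a regular 16-gon of circumradius √(4.5²−4.1²) = 1.855; the cone at (8.5, 7.5) (r1=8.5→r2=5) has section circumradius 6.509 here — a regular 16-gon; Subtracting the remaining from the first: starting from the r=4.5 sphere, the cone at (8.5, 7.5) misses the remaining region (no effect) — 1 connected region; (rotated 80° about Z; rotation is an isometry so areas/perimeters/island counts are preserved). The outline is a single polygon with 16 vertices. Extrusion per mm of travel: 0.4 × 0.2 / (π × 0.875²) = 0.033260. Accumulating E over each segment gives final E = 0.3850.

G0 X-1.83 Y0.32 Z8.60
G1 X-1.81 Y-0.40 E0.0240
G1 X-1.52 Y-1.06 E0.0479
G1 X-1.00 Y-1.56 E0.0719
G1 X-0.32 Y-1.83 E0.0963
G1 X0.40 Y-1.81 E0.1202
G1 X1.06 Y-1.52 E0.1442
G1 X1.56 Y-1.00 E0.1682
G1 X1.83 Y-0.32 E0.1925
G1 X1.81 Y0.40 E0.2165
G1 X1.52 Y1.06 E0.2405
G1 X1.00 Y1.56 E0.2645
G1 X0.32 Y1.83 E0.2888
G1 X-0.40 Y1.81 E0.3127
G1 X-1.06 Y1.52 E0.3367
G1 X-1.56 Y1.00 E0.3607
G1 X-1.83 Y0.32 E0.3850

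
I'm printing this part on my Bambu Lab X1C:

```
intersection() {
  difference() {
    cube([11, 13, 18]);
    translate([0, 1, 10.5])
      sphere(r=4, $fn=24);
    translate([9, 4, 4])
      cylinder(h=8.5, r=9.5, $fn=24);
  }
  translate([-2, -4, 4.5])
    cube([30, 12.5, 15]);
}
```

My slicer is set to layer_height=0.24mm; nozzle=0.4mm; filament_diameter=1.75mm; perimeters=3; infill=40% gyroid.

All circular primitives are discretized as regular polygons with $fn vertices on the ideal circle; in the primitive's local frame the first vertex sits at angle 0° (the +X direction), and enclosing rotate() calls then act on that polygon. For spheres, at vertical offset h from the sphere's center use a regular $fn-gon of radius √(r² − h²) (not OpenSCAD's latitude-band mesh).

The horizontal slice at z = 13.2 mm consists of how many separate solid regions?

At z = 13.2 mm: the cube (footprint 11×13) is included at this height; the sphere at (0, 1): section is a regular 24-gon, circumradius = √(r²−h²) = √(4²−2.7²) = 2.951; the cylinder at (9, 4) does not reach this height (z outside [4, 12.5]); Taking the first minus the rest: starting from the 11×13 cube, the r=4 sphere at (0, 1) partially overlaps it — only the 9.64 mm² overlap (of its 27.05 mm²) is removed, clipping the outline — 1 connected region; the 30×12.5 cube at (-2, -4) contributes its full rectangle; After intersecting: the 30×12.5 cube at (-2, -4) partially overlaps that combined region; clipping to the common part keeps 83.86 mm² — 1 connected region. The result has 1 disconnected region.

1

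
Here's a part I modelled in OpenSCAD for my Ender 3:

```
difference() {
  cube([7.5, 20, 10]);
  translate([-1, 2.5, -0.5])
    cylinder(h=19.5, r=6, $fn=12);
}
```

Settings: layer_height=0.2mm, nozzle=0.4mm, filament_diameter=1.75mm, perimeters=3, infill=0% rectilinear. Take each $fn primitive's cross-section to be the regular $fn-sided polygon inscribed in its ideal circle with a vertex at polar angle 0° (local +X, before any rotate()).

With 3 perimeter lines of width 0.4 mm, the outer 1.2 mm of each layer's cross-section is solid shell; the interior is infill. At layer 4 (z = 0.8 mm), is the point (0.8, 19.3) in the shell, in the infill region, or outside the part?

shell

At z = 0.8 mm: the cube is present — its section is the full 7.5×20 rectangle; the r=6 cylinder at (-1, 2.5) gives a regular 12-gon of circumradius 6 (constant along its height); Taking the first minus the rest: starting from the 7.5×20 cube, the r=6 cylinder at (-1, 2.5) partially overlaps it — only the 32.80 mm² overlap (of its 108.00 mm²) is removed, clipping the outline — 1 connected region. Overall, the cross-section is a single solid region. The nearest boundary edge runs (0.00, 20.00)→(7.50, 20.00); distance from the point to it = 0.70 mm. The point is inside the cross-section, 0.70 mm from the nearest boundary — within the 1.2 mm shell band (3 × 0.4).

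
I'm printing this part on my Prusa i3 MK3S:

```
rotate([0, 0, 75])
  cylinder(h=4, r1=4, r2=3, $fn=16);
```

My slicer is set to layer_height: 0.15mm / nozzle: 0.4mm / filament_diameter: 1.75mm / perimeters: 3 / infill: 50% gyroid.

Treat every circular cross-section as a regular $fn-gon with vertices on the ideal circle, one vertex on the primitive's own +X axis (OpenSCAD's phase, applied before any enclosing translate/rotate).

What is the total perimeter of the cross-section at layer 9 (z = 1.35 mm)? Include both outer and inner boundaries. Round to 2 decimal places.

22.86 mm

At z = 1.35 mm: the cone: at t=0.338 of its height the radius interpolates to r₁+(r₂−r₁)t = 3.663, giving a regular 16-gon of that circumradius (perimeter = 2·16·3.663·sin(180°/16) = 22.86 mm); (rotated 75° about Z; rotation is an isometry so areas/perimeters/island counts are preserved). Overall, the cross-section is a single solid region. Total boundary length (outer) = 22.86 mm.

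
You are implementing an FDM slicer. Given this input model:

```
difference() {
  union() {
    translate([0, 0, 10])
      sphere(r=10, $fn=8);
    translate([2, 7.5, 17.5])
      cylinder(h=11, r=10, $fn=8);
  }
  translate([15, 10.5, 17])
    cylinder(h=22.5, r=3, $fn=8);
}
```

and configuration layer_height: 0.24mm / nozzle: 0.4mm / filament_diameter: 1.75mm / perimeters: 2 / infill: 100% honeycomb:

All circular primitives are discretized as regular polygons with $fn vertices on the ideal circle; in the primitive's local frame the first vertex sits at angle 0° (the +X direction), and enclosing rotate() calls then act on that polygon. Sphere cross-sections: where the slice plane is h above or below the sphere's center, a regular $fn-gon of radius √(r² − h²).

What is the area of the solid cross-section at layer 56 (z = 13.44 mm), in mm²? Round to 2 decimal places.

249.37 mm²

At z = 13.44 mm: the r=10 sphere contributes a regular 8-gon of circumradius √(10²−3.44²) = 9.390 (area = (8/2)·9.390²·sin(360°/8) = 249.37 mm²); the cylinder at (2, 7.5) is absent (z outside [17.5, 28.5]); Taking the union: only the r=10 sphere is present, so the union is just that shape — area = 249.37 mm²; the cylinder at (15, 10.5) is not intersected at this z (z outside [17, 39.5]); Subtracting the remaining from the first: none of the subtracted shapes is present at this height, so the result so far is unchanged — area = 249.37 mm². Overall, the cross-section is a single solid region. Net area = 249.37 mm².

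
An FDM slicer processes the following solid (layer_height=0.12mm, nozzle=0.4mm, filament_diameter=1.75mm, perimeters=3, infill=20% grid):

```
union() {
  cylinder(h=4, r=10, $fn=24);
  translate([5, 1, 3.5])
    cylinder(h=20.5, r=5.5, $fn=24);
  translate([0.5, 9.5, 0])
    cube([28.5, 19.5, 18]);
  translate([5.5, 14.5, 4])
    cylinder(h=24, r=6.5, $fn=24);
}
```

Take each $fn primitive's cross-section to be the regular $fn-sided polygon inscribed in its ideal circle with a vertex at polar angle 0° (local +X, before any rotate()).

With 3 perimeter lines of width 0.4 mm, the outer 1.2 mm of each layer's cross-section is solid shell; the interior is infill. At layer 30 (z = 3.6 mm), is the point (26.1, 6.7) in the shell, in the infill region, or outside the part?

At z = 3.6 mm: the r=10 cylinder contributes a regular 24-gon of circumradius 10; the r=5.5 cylinder at (5, 1) contributes a regular 24-gon of circumradius 5.5; the 28.5×19.5 cube at (0.5, 9.5) contributes its full rectangle; the cylinder at (5.5, 14.5) does not reach this height (z outside [4, 28]); Merging all regions: the regions partially overlap (shared area 91.57 mm²), so overlapping operands fuse into one piece — 1 connected region. Overall, the cross-section is a single solid region. The nearest boundary edge runs (29.00, 9.50)→(2.97, 9.50); distance from the point to it = 2.80 mm. The point is not inside any of the regions above, so it lies outside the cross-section (2.80 mm from the nearest boundary).

outside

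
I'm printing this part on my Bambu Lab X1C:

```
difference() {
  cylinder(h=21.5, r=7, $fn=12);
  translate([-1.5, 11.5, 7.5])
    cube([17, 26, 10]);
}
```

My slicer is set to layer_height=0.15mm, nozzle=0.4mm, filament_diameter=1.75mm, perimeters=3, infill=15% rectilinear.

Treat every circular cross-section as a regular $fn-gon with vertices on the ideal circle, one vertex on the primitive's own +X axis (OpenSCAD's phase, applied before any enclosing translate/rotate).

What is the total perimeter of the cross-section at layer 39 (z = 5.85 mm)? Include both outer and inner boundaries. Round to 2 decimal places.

43.48 mm

At z = 5.85 mm: the r=7 cylinder contributes a regular 12-gon of circumradius 7 (perimeter = 2·12·7.000·sin(180°/12) = 43.48 mm); the cube at (-1.5, 11.5) does not reach this height (z outside [7.5, 17.5]); After the difference (first − rest): none of the subtracted shapes is present at this height, so the r=7 cylinder is unchanged — boundary = 43.48 mm. Overall, the cross-section is a single solid region. Total boundary length (outer) = 43.48 mm.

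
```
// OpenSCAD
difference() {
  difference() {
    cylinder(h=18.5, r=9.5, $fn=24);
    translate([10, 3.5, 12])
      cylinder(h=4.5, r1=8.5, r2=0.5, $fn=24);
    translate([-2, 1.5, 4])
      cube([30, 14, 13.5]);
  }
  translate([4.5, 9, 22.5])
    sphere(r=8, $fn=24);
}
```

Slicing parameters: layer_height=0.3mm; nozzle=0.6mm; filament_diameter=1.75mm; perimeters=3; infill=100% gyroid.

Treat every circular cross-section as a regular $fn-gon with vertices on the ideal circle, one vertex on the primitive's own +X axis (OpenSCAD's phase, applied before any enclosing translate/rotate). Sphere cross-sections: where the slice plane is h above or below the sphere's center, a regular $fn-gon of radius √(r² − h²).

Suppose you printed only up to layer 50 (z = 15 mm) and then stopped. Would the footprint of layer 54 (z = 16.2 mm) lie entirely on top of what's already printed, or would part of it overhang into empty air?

part overhangs

Compare the two slices. At z = 15: the r=9.5 cylinder contributes a regular 24-gon of circumradius 9.5 (area = (24/2)·9.500²·sin(360°/24) = 280.30 mm²); the cone at (10, 3.5) contributes a regular 24-gon of circumradius 3.167 (interpolated between r1=8.5 and r2=0.5 at t=0.667) (area = (24/2)·3.167²·sin(360°/24) = 31.14 mm²); the cube at (-2, 1.5) (footprint 30×14) is included at this height (area 420.00 mm²); Subtracting the remaining from the first: starting from the r=9.5 cylinder (280.30 mm²), the cone at (10, 3.5) partially overlaps it — only the 7.68 mm² overlap (of its 31.14 mm²) is removed, clipping the outline; the 30×14 cube at (-2, 1.5) partially overlaps it — only the 65.27 mm² overlap (of its 420.00 mm²) is removed, clipping the outline — area = 207.35 mm²; the sphere at (4.5, 9): section is a regular 24-gon, circumradius = √(r²−h²) = √(8²−7.5²) = 2.784 (area = (24/2)·2.784²·sin(360°/24) = 24.07 mm²); Subtracting the remaining from the first: starting from the result so far (207.35 mm²), the r=8 sphere at (4.5, 9) misses the remaining region (no effect) — area = 207.35 mm². At z = 16.2: the r=9.5 cylinder contributes a regular 24-gon of circumradius 9.5 (area = (24/2)·9.500²·sin(360°/24) = 280.30 mm²); the cone at (10, 3.5) (r1=8.5→r2=0.5) has section circumradius 1.033 here — a regular 24-gon (area = (24/2)·1.033²·sin(360°/24) = 3.32 mm²); the 30×14 cube at (-2, 1.5) contributes its full rectangle (area 420.00 mm²); Taking the first minus the rest: starting from the r=9.5 cylinder (280.30 mm²), the cone at (10, 3.5) misses the remaining region (no effect); the 30×14 cube at (-2, 1.5) partially overlaps it — only the 71.71 mm² overlap (of its 420.00 mm²) is removed, clipping the outline — area = 208.59 mm²; the r=8 sphere at (4.5, 9) contributes a regular 24-gon of circumradius √(8²−6.3²) = 4.931 (area = (24/2)·4.931²·sin(360°/24) = 75.50 mm²); Taking the first minus the rest: starting from that combined region (208.59 mm²), the r=8 sphere at (4.5, 9) misses the remaining region (no effect) — area = 208.59 mm². Checking containment: at z = 16.2 the cross-section extends beyond the z = 15 cross-section by about 1.24 mm².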